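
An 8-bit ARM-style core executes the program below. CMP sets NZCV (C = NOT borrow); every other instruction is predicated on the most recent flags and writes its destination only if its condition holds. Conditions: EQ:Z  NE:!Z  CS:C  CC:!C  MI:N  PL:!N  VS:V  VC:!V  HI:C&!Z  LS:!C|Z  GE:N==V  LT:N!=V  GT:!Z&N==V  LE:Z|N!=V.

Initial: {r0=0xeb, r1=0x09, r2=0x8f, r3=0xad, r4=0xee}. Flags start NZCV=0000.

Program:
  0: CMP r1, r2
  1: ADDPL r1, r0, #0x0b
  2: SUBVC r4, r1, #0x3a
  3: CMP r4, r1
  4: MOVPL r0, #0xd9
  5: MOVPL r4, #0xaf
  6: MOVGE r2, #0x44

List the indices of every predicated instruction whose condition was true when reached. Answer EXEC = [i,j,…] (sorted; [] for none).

EXEC = [1,2]

[0] flags=0000 → (cmp)
[1] flags=0000 PL?T → r1=0xf6
[2] flags=0000 VC?T → r4=0xbc
[3] flags=1000 → (cmp)
[4] flags=1000 PL?F → skip
[5] flags=1000 PL?F → skip
[6] flags=1000 GE?F → skip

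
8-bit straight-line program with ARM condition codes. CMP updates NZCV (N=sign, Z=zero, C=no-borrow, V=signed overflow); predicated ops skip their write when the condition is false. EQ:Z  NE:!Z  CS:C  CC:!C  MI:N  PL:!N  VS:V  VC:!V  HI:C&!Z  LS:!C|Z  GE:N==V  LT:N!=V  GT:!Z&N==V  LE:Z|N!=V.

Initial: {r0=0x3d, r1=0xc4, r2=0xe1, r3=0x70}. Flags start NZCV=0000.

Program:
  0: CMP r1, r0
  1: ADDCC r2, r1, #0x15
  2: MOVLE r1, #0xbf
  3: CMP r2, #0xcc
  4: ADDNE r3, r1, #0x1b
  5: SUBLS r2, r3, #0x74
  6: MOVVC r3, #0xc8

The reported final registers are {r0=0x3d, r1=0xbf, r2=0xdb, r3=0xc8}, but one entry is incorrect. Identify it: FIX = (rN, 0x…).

FIX = (r2, 0xe1)

0: ✓ CMP  NZCV=1010
1: · ADDCC
2: ✓ MOVLE  r1←0xbf
3: ✓ CMP  NZCV=0010
4: ✓ ADDNE  r3←0xda
5: · SUBLS
6: ✓ MOVVC  r3←0xc8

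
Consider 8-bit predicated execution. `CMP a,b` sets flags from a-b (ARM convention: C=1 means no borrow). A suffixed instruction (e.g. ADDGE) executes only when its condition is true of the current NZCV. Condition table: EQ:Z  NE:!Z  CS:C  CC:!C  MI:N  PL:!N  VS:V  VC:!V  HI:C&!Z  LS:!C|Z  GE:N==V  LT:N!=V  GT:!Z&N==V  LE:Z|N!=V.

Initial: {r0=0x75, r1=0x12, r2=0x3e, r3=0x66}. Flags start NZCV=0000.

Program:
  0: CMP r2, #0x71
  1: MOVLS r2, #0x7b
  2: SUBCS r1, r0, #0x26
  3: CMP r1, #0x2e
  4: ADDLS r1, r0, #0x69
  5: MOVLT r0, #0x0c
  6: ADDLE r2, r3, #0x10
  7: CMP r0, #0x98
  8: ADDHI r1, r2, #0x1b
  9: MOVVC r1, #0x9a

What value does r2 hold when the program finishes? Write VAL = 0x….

VAL = 0x76

0: ✓ CMP  NZCV=1000
1: ✓ MOVLS  r2←0x7b
2: · SUBCS
3: ✓ CMP  NZCV=1000
4: ✓ ADDLS  r1←0xde
5: ✓ MOVLT  r0←0x0c
6: ✓ ADDLE  r2←0x76
7: ✓ CMP  NZCV=0000
8: · ADDHI
9: ✓ MOVVC  r1←0x9a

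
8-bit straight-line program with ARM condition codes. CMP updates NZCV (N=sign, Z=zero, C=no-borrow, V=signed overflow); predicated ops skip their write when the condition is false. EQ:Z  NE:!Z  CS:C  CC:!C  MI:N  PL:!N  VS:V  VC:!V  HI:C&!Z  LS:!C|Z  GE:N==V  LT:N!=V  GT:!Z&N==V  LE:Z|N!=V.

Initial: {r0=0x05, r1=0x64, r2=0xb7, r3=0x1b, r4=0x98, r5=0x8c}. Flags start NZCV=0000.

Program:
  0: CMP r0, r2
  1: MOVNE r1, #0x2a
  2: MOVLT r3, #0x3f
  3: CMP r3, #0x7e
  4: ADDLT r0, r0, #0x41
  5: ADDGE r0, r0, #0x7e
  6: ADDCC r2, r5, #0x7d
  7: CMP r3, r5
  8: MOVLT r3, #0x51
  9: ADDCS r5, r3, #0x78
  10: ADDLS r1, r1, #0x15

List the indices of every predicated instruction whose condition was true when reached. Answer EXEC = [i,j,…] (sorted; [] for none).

EXEC = [1,4,6,10]

[0] flags=0000 → (cmp)
[1] flags=0000 NE?T → r1=0x2a
[2] flags=0000 LT?F → skip
[3] flags=1000 → (cmp)
[4] flags=1000 LT?T → r0=0x46
[5] flags=1000 GE?F → skip
[6] flags=1000 CC?T → r2=0x09
[7] flags=1001 → (cmp)
[8] flags=1001 LT?F → skip
[9] flags=1001 CS?F → skip
[10] flags=1001 LS?T → r1=0x3f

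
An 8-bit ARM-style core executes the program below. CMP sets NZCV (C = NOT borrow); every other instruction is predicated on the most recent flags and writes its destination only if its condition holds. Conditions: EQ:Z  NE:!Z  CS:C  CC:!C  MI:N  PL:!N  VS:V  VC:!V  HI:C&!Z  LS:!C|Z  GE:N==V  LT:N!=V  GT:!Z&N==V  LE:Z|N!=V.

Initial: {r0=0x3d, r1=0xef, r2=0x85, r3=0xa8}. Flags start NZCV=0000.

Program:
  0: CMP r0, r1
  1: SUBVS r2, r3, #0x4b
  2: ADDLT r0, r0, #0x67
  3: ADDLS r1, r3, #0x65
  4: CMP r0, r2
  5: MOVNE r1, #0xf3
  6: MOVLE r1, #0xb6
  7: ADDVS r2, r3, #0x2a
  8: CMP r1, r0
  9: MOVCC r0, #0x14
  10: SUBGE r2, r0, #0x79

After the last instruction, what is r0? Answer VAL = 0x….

VAL = 0x3d

0: ✓ CMP  NZCV=0000
1: · SUBVS
2: · ADDLT
3: ✓ ADDLS  r1←0x0d
4: ✓ CMP  NZCV=1001
5: ✓ MOVNE  r1←0xf3
6: · MOVLE
7: ✓ ADDVS  r2←0xd2
8: ✓ CMP  NZCV=1010
9: · MOVCC
10: · SUBGE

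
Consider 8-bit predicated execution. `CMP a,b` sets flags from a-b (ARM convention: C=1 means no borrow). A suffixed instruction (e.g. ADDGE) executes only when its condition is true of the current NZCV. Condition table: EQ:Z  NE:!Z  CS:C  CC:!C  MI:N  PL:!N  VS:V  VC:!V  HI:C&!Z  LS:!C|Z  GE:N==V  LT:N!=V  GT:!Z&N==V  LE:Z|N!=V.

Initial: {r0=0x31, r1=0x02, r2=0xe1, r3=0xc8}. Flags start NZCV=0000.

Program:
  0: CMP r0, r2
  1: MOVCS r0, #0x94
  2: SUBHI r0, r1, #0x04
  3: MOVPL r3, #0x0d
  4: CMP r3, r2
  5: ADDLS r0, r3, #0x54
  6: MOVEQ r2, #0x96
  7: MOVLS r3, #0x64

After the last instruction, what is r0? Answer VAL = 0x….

[0] flags=0000 → (cmp)
[1] flags=0000 CS?F → skip
[2] flags=0000 HI?F → skip
[3] flags=0000 PL?T → r3=0x0d
[4] flags=0000 → (cmp)
[5] flags=0000 LS?T → r0=0x61
[6] flags=0000 EQ?F → skip
[7] flags=0000 LS?T → r3=0x64

VAL = 0x61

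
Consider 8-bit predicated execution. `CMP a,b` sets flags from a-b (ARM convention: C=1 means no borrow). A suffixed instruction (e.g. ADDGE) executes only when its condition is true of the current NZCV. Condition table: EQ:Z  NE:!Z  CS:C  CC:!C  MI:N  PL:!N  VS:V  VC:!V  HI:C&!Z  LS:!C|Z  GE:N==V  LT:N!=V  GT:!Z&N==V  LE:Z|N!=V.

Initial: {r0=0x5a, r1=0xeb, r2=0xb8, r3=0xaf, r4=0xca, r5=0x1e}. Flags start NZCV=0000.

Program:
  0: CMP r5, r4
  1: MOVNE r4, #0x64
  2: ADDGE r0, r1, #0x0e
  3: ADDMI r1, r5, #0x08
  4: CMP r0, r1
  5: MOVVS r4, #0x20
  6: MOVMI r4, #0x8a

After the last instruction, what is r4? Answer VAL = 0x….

0: ✓ CMP  NZCV=0000
1: ✓ MOVNE  r4←0x64
2: ✓ ADDGE  r0←0xf9
3: · ADDMI
4: ✓ CMP  NZCV=0010
5: · MOVVS
6: · MOVMI

VAL = 0x64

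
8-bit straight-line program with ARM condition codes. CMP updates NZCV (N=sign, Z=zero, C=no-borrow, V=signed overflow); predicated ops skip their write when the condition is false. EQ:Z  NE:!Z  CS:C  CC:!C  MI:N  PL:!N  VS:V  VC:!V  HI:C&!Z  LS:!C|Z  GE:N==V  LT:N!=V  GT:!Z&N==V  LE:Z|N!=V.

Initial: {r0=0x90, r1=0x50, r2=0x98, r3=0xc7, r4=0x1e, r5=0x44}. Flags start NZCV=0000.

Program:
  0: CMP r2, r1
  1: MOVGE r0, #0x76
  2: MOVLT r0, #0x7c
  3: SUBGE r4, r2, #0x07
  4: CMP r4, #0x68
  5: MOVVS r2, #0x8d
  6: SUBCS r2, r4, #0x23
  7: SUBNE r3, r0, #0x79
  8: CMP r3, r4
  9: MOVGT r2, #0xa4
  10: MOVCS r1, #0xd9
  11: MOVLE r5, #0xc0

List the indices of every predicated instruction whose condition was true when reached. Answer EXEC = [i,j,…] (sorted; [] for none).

EXEC = [2,7,11]

0: ✓ CMP  NZCV=0011
1: · MOVGE
2: ✓ MOVLT  r0←0x7c
3: · SUBGE
4: ✓ CMP  NZCV=1000
5: · MOVVS
6: · SUBCS
7: ✓ SUBNE  r3←0x03
8: ✓ CMP  NZCV=1000
9: · MOVGT
10: · MOVCS
11: ✓ MOVLE  r5←0xc0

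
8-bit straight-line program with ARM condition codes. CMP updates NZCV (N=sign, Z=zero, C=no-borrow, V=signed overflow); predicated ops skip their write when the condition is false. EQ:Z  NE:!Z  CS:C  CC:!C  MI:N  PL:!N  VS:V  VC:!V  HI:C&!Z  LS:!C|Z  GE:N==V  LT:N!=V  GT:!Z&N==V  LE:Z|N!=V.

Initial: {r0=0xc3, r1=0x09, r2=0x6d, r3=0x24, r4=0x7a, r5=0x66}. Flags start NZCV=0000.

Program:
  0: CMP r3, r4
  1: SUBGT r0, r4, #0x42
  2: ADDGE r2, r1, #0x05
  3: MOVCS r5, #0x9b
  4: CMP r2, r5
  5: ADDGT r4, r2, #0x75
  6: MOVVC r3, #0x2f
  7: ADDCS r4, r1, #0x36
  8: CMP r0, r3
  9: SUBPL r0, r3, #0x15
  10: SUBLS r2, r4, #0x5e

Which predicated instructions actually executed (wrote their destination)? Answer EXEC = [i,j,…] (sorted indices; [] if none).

EXEC = [5,6,7]

0: ✓ CMP  NZCV=1000
1: · SUBGT
2: · ADDGE
3: · MOVCS
4: ✓ CMP  NZCV=0010
5: ✓ ADDGT  r4←0xe2
6: ✓ MOVVC  r3←0x2f
7: ✓ ADDCS  r4←0x3f
8: ✓ CMP  NZCV=1010
9: · SUBPL
10: · SUBLS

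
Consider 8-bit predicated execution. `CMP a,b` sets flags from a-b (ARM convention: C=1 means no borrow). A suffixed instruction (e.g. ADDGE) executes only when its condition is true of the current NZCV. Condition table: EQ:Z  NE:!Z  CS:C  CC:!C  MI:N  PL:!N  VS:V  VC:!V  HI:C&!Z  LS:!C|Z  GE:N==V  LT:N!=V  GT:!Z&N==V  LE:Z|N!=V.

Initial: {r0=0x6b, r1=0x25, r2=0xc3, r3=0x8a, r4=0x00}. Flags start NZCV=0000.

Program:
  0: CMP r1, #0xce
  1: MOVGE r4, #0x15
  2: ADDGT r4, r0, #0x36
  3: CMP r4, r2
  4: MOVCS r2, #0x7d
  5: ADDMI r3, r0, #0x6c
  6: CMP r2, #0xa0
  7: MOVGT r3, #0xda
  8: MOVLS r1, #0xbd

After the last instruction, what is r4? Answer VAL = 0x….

VAL = 0xa1

0: ✓ CMP  NZCV=0000
1: ✓ MOVGE  r4←0x15
2: ✓ ADDGT  r4←0xa1
3: ✓ CMP  NZCV=1000
4: · MOVCS
5: ✓ ADDMI  r3←0xd7
6: ✓ CMP  NZCV=0010
7: ✓ MOVGT  r3←0xda
8: · MOVLS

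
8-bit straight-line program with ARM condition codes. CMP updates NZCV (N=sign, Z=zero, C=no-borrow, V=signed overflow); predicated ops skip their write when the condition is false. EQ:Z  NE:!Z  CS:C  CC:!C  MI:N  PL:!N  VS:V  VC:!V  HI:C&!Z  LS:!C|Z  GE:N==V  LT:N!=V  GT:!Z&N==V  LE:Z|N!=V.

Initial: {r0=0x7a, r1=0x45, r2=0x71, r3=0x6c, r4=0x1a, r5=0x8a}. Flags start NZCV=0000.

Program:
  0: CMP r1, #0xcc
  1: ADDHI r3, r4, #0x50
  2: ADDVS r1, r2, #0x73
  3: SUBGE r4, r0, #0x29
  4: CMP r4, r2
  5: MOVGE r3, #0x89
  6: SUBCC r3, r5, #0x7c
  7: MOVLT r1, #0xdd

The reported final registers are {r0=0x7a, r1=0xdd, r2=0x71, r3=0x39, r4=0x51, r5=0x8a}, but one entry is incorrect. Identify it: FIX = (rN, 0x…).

[0] flags=0000 → (cmp)
[1] flags=0000 HI?F → skip
[2] flags=0000 VS?F → skip
[3] flags=0000 GE?T → r4=0x51
[4] flags=1000 → (cmp)
[5] flags=1000 GE?F → skip
[6] flags=1000 CC?T → r3=0x0e
[7] flags=1000 LT?T → r1=0xdd

FIX = (r3, 0x0e)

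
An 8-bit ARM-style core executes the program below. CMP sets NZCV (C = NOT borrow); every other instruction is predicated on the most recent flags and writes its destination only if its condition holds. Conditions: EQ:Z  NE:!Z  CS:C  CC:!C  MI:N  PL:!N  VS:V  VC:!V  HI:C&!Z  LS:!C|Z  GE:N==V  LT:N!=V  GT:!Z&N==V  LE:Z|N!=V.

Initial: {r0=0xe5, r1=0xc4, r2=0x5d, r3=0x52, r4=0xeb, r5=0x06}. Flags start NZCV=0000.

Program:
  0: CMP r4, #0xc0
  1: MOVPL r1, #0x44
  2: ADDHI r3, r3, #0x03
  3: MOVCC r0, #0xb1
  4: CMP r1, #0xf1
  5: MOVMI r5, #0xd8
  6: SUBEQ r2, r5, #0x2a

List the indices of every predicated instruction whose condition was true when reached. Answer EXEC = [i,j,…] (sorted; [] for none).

0: ✓ CMP  NZCV=0010
1: ✓ MOVPL  r1←0x44
2: ✓ ADDHI  r3←0x55
3: · MOVCC
4: ✓ CMP  NZCV=0000
5: · MOVMI
6: · SUBEQ

EXEC = [1,2]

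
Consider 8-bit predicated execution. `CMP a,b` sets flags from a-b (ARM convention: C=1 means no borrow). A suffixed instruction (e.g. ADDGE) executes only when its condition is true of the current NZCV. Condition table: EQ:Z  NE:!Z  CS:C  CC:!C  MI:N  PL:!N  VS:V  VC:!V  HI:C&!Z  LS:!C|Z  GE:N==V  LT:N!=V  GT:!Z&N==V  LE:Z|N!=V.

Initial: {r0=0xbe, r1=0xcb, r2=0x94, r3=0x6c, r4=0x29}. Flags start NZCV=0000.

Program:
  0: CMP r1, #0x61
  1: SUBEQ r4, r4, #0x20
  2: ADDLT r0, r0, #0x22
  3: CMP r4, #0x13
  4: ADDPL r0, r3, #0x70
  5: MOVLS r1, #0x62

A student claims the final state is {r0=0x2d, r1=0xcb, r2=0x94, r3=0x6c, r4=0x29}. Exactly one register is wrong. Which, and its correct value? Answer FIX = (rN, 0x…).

[0] flags=0011 → (cmp)
[1] flags=0011 EQ?F → skip
[2] flags=0011 LT?T → r0=0xe0
[3] flags=0010 → (cmp)
[4] flags=0010 PL?T → r0=0xdc
[5] flags=0010 LS?F → skip

FIX = (r0, 0xdc)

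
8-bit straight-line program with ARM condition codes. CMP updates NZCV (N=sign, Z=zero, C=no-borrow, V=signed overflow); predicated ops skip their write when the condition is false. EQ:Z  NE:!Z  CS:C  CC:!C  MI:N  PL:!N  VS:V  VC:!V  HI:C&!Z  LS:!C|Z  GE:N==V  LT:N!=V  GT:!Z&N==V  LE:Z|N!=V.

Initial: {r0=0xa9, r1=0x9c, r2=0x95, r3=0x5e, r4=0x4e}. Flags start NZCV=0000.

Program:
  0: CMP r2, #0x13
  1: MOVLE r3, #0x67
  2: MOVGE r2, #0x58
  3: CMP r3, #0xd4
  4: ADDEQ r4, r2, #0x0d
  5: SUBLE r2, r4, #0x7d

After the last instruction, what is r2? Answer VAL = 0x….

VAL = 0x95

[0] flags=1010 → (cmp)
[1] flags=1010 LE?T → r3=0x67
[2] flags=1010 GE?F → skip
[3] flags=1001 → (cmp)
[4] flags=1001 EQ?F → skip
[5] flags=1001 LE?F → skip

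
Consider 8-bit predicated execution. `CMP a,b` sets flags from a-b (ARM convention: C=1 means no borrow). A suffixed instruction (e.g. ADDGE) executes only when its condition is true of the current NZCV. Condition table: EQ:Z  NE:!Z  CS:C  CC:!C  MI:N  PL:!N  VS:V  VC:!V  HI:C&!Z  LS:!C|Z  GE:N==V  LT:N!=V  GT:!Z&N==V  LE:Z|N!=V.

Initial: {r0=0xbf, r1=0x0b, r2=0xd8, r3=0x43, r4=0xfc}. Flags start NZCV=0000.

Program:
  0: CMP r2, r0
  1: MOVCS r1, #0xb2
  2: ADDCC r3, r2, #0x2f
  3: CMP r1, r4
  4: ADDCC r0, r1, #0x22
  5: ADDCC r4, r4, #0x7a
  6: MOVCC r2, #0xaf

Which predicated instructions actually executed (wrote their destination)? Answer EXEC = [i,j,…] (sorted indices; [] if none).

EXEC = [1,4,5,6]

0: ✓ CMP  NZCV=0010
1: ✓ MOVCS  r1←0xb2
2: · ADDCC
3: ✓ CMP  NZCV=1000
4: ✓ ADDCC  r0←0xd4
5: ✓ ADDCC  r4←0x76
6: ✓ MOVCC  r2←0xaf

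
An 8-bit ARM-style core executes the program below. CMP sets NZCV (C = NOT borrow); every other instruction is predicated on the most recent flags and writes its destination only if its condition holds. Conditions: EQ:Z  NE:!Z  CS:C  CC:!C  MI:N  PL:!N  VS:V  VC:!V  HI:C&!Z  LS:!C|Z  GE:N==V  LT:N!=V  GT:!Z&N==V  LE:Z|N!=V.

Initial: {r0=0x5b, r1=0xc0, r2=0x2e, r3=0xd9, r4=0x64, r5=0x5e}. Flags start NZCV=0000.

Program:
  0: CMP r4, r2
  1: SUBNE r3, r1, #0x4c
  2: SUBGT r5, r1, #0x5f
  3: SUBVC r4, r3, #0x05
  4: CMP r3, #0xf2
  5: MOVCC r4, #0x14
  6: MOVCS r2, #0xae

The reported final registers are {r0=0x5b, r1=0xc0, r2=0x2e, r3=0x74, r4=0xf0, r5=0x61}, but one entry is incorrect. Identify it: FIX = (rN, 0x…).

0: ✓ CMP  NZCV=0010
1: ✓ SUBNE  r3←0x74
2: ✓ SUBGT  r5←0x61
3: ✓ SUBVC  r4←0x6f
4: ✓ CMP  NZCV=1001
5: ✓ MOVCC  r4←0x14
6: · MOVCS

FIX = (r4, 0x14)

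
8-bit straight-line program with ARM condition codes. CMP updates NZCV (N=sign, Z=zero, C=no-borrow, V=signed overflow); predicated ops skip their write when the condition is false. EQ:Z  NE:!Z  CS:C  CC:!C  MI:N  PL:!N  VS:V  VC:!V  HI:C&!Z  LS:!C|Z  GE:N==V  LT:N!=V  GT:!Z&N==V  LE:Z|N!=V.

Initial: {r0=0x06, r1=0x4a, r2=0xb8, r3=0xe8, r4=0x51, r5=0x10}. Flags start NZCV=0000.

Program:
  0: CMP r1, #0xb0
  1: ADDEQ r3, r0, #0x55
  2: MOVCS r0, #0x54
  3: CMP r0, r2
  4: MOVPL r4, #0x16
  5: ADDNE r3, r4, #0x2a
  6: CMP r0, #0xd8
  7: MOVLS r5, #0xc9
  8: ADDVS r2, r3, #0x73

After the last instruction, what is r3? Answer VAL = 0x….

0: ✓ CMP  NZCV=1001
1: · ADDEQ
2: · MOVCS
3: ✓ CMP  NZCV=0000
4: ✓ MOVPL  r4←0x16
5: ✓ ADDNE  r3←0x40
6: ✓ CMP  NZCV=0000
7: ✓ MOVLS  r5←0xc9
8: · ADDVS

VAL = 0x40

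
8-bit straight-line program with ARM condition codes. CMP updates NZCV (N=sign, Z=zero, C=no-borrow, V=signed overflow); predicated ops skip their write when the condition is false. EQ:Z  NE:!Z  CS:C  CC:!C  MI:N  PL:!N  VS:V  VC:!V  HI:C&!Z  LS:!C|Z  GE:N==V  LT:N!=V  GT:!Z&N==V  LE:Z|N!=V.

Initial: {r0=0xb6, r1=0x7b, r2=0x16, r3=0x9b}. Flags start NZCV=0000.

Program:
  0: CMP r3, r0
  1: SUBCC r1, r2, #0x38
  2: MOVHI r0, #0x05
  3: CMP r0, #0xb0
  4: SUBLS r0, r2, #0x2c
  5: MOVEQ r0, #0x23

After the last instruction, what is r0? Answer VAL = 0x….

VAL = 0xb6

0: ✓ CMP  NZCV=1000
1: ✓ SUBCC  r1←0xde
2: · MOVHI
3: ✓ CMP  NZCV=0010
4: · SUBLS
5: · MOVEQ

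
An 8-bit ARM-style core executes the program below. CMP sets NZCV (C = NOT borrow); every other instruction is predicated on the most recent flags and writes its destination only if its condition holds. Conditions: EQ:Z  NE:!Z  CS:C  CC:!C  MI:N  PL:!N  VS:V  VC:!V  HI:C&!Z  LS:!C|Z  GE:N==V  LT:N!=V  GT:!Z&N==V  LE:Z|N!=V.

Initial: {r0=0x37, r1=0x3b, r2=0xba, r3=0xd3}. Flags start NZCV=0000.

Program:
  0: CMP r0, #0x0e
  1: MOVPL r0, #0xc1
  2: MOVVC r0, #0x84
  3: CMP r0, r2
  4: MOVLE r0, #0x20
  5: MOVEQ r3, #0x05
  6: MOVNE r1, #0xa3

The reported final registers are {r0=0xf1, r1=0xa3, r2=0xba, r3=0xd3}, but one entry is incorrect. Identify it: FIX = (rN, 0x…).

[0] flags=0010 → (cmp)
[1] flags=0010 PL?T → r0=0xc1
[2] flags=0010 VC?T → r0=0x84
[3] flags=1000 → (cmp)
[4] flags=1000 LE?T → r0=0x20
[5] flags=1000 EQ?F → skip
[6] flags=1000 NE?T → r1=0xa3

FIX = (r0, 0x20)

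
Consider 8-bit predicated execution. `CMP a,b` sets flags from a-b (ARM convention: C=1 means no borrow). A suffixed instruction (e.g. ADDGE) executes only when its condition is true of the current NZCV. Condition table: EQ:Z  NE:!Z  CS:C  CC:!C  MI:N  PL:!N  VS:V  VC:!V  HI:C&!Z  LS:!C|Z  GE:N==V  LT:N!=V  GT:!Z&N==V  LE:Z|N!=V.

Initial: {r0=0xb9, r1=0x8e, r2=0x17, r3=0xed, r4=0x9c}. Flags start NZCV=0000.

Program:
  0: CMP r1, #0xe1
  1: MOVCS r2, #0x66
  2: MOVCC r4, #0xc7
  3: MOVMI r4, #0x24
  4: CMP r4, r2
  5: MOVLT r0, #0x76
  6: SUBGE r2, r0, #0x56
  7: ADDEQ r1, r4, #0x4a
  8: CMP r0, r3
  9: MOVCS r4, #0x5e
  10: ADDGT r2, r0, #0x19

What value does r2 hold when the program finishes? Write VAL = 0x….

VAL = 0x63

0: ✓ CMP  NZCV=1000
1: · MOVCS
2: ✓ MOVCC  r4←0xc7
3: ✓ MOVMI  r4←0x24
4: ✓ CMP  NZCV=0010
5: · MOVLT
6: ✓ SUBGE  r2←0x63
7: · ADDEQ
8: ✓ CMP  NZCV=1000
9: · MOVCS
10: · ADDGT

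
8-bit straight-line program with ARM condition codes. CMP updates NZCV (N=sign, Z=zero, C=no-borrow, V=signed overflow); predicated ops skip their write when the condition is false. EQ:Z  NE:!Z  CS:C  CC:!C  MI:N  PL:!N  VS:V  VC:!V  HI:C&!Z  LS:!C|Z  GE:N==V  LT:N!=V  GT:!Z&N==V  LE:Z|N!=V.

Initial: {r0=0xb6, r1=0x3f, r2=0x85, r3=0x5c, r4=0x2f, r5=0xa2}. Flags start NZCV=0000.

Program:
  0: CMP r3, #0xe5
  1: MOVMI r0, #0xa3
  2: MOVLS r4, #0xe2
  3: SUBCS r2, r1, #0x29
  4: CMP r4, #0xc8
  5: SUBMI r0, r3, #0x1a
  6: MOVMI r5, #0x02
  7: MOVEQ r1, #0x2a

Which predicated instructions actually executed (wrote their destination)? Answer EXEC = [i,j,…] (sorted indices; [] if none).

EXEC = [2]

[0] flags=0000 → (cmp)
[1] flags=0000 MI?F → skip
[2] flags=0000 LS?T → r4=0xe2
[3] flags=0000 CS?F → skip
[4] flags=0010 → (cmp)
[5] flags=0010 MI?F → skip
[6] flags=0010 MI?F → skip
[7] flags=0010 EQ?F → skip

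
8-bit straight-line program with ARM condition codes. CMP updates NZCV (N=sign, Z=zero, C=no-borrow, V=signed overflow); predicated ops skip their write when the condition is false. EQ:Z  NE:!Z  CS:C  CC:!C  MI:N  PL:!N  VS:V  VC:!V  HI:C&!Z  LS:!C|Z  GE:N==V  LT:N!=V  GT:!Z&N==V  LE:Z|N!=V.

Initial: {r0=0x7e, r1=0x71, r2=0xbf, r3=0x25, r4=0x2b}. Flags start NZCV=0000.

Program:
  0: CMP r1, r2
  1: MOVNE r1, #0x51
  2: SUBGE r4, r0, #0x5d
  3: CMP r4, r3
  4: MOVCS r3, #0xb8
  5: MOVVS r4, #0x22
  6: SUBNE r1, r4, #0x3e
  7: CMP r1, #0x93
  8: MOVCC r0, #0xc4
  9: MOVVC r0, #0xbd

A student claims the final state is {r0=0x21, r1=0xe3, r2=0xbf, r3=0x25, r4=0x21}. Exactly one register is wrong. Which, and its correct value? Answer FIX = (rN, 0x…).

FIX = (r0, 0xbd)

[0] flags=1001 → (cmp)
[1] flags=1001 NE?T → r1=0x51
[2] flags=1001 GE?T → r4=0x21
[3] flags=1000 → (cmp)
[4] flags=1000 CS?F → skip
[5] flags=1000 VS?F → skip
[6] flags=1000 NE?T → r1=0xe3
[7] flags=0010 → (cmp)
[8] flags=0010 CC?F → skip
[9] flags=0010 VC?T → r0=0xbd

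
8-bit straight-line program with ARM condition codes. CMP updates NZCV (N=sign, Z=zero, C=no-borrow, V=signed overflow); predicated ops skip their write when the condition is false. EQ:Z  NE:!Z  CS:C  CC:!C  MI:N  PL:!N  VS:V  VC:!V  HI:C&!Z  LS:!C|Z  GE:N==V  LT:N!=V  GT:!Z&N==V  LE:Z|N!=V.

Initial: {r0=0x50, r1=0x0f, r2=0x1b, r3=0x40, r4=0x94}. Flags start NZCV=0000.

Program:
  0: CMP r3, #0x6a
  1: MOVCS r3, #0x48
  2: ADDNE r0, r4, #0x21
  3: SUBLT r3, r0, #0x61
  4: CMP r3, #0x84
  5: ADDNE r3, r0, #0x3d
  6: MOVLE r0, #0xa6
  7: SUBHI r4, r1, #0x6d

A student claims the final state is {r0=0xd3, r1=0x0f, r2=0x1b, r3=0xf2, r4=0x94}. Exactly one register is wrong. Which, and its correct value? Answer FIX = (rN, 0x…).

[0] flags=1000 → (cmp)
[1] flags=1000 CS?F → skip
[2] flags=1000 NE?T → r0=0xb5
[3] flags=1000 LT?T → r3=0x54
[4] flags=1001 → (cmp)
[5] flags=1001 NE?T → r3=0xf2
[6] flags=1001 LE?F → skip
[7] flags=1001 HI?F → skip

FIX = (r0, 0xb5)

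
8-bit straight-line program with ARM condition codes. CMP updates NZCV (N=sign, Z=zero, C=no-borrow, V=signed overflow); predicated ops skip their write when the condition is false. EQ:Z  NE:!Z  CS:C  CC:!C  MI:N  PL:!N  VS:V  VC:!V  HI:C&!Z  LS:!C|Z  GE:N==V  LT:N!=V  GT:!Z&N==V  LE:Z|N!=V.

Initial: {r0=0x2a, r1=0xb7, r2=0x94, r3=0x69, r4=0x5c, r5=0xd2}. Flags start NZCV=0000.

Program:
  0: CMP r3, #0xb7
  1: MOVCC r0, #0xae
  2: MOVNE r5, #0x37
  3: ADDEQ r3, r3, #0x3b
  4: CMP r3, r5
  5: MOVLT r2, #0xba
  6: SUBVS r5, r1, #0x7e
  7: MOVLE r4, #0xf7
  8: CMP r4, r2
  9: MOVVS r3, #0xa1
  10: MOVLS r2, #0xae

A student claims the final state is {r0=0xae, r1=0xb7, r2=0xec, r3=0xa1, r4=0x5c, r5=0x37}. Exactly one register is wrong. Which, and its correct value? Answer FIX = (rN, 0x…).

FIX = (r2, 0xae)

0: ✓ CMP  NZCV=1001
1: ✓ MOVCC  r0←0xae
2: ✓ MOVNE  r5←0x37
3: · ADDEQ
4: ✓ CMP  NZCV=0010
5: · MOVLT
6: · SUBVS
7: · MOVLE
8: ✓ CMP  NZCV=1001
9: ✓ MOVVS  r3←0xa1
10: ✓ MOVLS  r2←0xae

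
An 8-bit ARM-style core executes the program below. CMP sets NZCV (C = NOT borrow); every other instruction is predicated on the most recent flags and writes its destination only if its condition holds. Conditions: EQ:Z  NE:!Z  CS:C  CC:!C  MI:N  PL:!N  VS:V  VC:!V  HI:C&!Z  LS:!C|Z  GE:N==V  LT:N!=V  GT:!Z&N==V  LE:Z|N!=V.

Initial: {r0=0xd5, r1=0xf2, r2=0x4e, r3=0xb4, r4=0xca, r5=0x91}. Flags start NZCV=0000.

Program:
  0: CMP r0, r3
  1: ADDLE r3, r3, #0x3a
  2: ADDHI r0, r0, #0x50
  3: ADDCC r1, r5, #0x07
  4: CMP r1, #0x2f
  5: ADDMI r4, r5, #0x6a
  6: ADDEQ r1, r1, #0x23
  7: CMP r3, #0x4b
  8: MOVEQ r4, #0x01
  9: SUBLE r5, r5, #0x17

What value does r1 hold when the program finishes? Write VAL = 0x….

[0] flags=0010 → (cmp)
[1] flags=0010 LE?F → skip
[2] flags=0010 HI?T → r0=0x25
[3] flags=0010 CC?F → skip
[4] flags=1010 → (cmp)
[5] flags=1010 MI?T → r4=0xfb
[6] flags=1010 EQ?F → skip
[7] flags=0011 → (cmp)
[8] flags=0011 EQ?F → skip
[9] flags=0011 LE?T → r5=0x7a

VAL = 0xf2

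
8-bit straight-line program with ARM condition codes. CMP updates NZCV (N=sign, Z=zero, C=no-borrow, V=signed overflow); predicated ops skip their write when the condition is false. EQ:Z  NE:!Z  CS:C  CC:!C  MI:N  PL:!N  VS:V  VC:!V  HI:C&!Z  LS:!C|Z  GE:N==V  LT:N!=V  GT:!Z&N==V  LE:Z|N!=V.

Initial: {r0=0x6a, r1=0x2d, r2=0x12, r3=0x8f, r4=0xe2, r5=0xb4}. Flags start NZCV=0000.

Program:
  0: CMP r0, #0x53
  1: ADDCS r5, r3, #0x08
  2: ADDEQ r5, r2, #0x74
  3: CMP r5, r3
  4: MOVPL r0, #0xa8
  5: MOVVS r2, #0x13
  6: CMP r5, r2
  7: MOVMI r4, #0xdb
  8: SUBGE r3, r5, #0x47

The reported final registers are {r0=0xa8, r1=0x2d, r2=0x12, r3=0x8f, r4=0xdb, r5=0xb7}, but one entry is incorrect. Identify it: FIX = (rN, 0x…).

FIX = (r5, 0x97)

0: ✓ CMP  NZCV=0010
1: ✓ ADDCS  r5←0x97
2: · ADDEQ
3: ✓ CMP  NZCV=0010
4: ✓ MOVPL  r0←0xa8
5: · MOVVS
6: ✓ CMP  NZCV=1010
7: ✓ MOVMI  r4←0xdb
8: · SUBGE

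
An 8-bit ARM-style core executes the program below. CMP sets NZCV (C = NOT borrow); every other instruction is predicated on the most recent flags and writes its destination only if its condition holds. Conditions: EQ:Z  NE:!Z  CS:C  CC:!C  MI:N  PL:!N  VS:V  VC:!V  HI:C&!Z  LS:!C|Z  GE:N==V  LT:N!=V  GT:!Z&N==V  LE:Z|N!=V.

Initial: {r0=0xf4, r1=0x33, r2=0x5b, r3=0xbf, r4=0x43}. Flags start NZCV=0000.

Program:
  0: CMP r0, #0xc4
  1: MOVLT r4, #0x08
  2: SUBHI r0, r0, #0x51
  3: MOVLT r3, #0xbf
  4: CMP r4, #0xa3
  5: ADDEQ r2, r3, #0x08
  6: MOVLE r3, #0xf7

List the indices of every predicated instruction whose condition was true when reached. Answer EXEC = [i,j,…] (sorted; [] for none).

[0] flags=0010 → (cmp)
[1] flags=0010 LT?F → skip
[2] flags=0010 HI?T → r0=0xa3
[3] flags=0010 LT?F → skip
[4] flags=1001 → (cmp)
[5] flags=1001 EQ?F → skip
[6] flags=1001 LE?F → skip

EXEC = [2]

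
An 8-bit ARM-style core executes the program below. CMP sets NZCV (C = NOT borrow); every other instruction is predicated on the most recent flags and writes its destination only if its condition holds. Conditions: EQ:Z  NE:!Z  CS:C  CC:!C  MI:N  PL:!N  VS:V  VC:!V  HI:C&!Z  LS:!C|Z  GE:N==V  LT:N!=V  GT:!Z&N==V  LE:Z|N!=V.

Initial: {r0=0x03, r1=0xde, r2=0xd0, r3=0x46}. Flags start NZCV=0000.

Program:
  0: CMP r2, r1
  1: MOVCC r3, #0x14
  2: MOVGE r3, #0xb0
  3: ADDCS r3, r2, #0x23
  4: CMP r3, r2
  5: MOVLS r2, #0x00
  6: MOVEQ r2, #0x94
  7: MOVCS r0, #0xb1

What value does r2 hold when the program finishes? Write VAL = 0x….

[0] flags=1000 → (cmp)
[1] flags=1000 CC?T → r3=0x14
[2] flags=1000 GE?F → skip
[3] flags=1000 CS?F → skip
[4] flags=0000 → (cmp)
[5] flags=0000 LS?T → r2=0x00
[6] flags=0000 EQ?F → skip
[7] flags=0000 CS?F → skip

VAL = 0x00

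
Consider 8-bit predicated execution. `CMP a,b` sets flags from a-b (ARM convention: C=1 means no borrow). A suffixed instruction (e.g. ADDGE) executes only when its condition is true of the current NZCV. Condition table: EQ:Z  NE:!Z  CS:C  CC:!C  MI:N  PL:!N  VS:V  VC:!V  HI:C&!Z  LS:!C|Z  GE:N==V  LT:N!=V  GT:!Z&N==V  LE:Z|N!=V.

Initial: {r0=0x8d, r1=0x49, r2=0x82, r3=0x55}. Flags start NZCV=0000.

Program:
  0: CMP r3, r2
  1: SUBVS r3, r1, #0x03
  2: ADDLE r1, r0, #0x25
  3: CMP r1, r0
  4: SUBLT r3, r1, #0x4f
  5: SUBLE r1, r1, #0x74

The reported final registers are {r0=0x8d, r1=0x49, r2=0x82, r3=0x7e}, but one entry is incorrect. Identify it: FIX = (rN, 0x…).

[0] flags=1001 → (cmp)
[1] flags=1001 VS?T → r3=0x46
[2] flags=1001 LE?F → skip
[3] flags=1001 → (cmp)
[4] flags=1001 LT?F → skip
[5] flags=1001 LE?F → skip

FIX = (r3, 0x46)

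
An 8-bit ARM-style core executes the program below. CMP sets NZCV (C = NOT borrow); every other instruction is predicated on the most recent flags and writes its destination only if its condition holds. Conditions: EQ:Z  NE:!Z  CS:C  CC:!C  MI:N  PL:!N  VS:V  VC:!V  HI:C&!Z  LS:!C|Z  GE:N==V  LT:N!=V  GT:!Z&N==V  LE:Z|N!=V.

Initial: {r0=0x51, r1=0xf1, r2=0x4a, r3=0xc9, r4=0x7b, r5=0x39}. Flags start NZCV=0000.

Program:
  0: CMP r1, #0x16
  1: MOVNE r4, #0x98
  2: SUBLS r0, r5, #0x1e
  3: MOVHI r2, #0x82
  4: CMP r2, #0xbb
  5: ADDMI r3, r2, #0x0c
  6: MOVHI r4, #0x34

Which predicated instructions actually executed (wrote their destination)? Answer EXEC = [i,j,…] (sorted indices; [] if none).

[0] flags=1010 → (cmp)
[1] flags=1010 NE?T → r4=0x98
[2] flags=1010 LS?F → skip
[3] flags=1010 HI?T → r2=0x82
[4] flags=1000 → (cmp)
[5] flags=1000 MI?T → r3=0x8e
[6] flags=1000 HI?F → skip

EXEC = [1,3,5]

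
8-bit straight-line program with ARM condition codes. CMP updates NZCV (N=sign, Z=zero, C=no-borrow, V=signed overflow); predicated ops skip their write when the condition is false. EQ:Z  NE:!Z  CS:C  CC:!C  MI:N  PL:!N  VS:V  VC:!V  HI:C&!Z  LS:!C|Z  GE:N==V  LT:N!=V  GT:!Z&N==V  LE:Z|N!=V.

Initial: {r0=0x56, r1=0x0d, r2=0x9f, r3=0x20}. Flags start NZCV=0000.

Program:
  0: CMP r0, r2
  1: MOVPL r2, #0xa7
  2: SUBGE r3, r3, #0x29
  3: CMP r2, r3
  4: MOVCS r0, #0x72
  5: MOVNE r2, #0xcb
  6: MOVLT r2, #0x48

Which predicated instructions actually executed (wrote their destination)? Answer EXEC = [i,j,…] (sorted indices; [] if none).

EXEC = [2,5,6]

0: ✓ CMP  NZCV=1001
1: · MOVPL
2: ✓ SUBGE  r3←0xf7
3: ✓ CMP  NZCV=1000
4: · MOVCS
5: ✓ MOVNE  r2←0xcb
6: ✓ MOVLT  r2←0x48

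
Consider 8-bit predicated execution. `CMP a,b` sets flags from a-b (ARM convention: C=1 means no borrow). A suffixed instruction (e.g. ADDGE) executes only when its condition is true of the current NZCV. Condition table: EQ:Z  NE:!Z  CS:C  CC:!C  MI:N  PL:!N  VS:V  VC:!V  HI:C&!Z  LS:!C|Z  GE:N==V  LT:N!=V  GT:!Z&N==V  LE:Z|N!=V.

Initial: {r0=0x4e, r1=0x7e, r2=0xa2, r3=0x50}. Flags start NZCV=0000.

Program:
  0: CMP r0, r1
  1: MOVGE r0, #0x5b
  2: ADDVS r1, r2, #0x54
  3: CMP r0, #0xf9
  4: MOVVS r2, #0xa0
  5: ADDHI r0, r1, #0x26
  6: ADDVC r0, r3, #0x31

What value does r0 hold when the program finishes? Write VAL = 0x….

0: ✓ CMP  NZCV=1000
1: · MOVGE
2: · ADDVS
3: ✓ CMP  NZCV=0000
4: · MOVVS
5: · ADDHI
6: ✓ ADDVC  r0←0x81

VAL = 0x81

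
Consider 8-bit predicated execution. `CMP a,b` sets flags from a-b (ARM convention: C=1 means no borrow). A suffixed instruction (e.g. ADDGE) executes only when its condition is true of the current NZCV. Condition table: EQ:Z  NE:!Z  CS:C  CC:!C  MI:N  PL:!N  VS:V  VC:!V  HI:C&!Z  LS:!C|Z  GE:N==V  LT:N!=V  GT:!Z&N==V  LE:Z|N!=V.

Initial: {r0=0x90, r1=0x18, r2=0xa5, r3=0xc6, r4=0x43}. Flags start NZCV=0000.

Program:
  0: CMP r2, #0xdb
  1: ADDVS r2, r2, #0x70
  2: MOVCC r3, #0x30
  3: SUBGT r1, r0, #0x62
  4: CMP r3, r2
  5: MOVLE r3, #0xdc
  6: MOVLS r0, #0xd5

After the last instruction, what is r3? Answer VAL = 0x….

[0] flags=1000 → (cmp)
[1] flags=1000 VS?F → skip
[2] flags=1000 CC?T → r3=0x30
[3] flags=1000 GT?F → skip
[4] flags=1001 → (cmp)
[5] flags=1001 LE?F → skip
[6] flags=1001 LS?T → r0=0xd5

VAL = 0x30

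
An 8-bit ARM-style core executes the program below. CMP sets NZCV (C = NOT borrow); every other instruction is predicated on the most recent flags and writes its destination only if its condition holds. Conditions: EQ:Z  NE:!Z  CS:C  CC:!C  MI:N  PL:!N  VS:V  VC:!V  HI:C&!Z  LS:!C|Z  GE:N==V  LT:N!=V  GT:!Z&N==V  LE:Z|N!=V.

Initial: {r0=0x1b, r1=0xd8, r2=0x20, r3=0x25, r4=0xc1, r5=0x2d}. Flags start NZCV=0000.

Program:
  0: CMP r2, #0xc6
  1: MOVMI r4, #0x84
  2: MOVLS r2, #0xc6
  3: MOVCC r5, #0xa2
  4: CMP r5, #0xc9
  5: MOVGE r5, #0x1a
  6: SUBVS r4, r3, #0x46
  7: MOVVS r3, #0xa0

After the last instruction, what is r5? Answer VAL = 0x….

VAL = 0xa2

0: ✓ CMP  NZCV=0000
1: · MOVMI
2: ✓ MOVLS  r2←0xc6
3: ✓ MOVCC  r5←0xa2
4: ✓ CMP  NZCV=1000
5: · MOVGE
6: · SUBVS
7: · MOVVS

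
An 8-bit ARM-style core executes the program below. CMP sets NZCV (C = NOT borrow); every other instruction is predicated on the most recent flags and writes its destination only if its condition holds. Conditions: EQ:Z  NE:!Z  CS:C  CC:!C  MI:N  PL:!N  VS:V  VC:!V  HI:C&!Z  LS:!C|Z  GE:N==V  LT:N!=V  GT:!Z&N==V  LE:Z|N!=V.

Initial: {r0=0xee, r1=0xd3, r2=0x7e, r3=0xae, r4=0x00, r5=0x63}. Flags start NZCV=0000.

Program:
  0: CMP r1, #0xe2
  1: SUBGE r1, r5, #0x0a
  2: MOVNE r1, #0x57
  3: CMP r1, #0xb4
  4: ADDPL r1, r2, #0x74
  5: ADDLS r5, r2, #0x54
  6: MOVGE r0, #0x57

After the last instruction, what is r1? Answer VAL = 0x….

VAL = 0x57

0: ✓ CMP  NZCV=1000
1: · SUBGE
2: ✓ MOVNE  r1←0x57
3: ✓ CMP  NZCV=1001
4: · ADDPL
5: ✓ ADDLS  r5←0xd2
6: ✓ MOVGE  r0←0x57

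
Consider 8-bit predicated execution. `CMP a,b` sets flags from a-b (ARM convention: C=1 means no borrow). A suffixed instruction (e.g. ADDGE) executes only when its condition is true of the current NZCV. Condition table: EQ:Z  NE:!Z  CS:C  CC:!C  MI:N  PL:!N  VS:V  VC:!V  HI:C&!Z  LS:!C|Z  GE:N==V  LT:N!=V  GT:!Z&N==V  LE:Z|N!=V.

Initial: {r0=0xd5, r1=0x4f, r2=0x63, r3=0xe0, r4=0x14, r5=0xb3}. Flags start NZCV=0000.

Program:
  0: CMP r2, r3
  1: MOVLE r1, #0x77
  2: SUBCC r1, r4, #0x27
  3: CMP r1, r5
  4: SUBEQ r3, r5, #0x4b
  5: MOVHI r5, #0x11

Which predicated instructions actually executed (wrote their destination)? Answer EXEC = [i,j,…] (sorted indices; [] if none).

EXEC = [2,5]

[0] flags=1001 → (cmp)
[1] flags=1001 LE?F → skip
[2] flags=1001 CC?T → r1=0xed
[3] flags=0010 → (cmp)
[4] flags=0010 EQ?F → skip
[5] flags=0010 HI?T → r5=0x11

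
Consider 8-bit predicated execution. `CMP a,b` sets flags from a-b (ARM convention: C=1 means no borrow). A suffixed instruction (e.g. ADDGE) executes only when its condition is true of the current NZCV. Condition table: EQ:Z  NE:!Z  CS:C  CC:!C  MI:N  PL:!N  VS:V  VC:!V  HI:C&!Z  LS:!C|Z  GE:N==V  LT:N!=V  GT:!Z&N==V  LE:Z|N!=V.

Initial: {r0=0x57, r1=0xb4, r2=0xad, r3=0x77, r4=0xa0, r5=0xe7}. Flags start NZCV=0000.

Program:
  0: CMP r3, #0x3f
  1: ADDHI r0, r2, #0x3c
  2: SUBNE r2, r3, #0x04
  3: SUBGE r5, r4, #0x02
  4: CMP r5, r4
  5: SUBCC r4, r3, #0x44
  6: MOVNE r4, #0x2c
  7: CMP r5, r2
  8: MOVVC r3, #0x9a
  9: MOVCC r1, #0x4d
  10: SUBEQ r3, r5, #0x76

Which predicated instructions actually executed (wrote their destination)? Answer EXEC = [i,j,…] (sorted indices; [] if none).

[0] flags=0010 → (cmp)
[1] flags=0010 HI?T → r0=0xe9
[2] flags=0010 NE?T → r2=0x73
[3] flags=0010 GE?T → r5=0x9e
[4] flags=1000 → (cmp)
[5] flags=1000 CC?T → r4=0x33
[6] flags=1000 NE?T → r4=0x2c
[7] flags=0011 → (cmp)
[8] flags=0011 VC?F → skip
[9] flags=0011 CC?F → skip
[10] flags=0011 EQ?F → skip

EXEC = [1,2,3,5,6]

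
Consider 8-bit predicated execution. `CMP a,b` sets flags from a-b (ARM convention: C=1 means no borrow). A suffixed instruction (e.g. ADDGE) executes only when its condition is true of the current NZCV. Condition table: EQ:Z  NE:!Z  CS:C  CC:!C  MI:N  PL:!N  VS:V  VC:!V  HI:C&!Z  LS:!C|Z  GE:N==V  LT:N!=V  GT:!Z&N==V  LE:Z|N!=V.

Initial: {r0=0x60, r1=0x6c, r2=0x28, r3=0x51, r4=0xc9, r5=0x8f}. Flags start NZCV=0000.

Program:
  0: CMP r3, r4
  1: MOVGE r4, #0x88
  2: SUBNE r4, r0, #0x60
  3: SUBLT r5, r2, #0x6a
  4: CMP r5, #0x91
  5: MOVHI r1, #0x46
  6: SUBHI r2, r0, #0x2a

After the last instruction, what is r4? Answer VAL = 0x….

VAL = 0x00

[0] flags=1001 → (cmp)
[1] flags=1001 GE?T → r4=0x88
[2] flags=1001 NE?T → r4=0x00
[3] flags=1001 LT?F → skip
[4] flags=1000 → (cmp)
[5] flags=1000 HI?F → skip
[6] flags=1000 HI?F → skip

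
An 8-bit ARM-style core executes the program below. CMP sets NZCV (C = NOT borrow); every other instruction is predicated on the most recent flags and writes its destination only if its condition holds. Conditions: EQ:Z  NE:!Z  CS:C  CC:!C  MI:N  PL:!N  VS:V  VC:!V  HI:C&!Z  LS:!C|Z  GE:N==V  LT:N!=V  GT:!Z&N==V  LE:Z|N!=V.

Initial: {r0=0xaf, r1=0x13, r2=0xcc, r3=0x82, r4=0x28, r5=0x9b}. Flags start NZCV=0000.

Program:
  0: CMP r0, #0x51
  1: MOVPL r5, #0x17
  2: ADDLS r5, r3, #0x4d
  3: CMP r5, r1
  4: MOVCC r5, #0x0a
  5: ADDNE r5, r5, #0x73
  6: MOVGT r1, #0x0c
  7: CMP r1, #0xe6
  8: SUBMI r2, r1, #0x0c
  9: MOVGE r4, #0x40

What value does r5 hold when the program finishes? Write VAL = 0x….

VAL = 0x8a

0: ✓ CMP  NZCV=0011
1: ✓ MOVPL  r5←0x17
2: · ADDLS
3: ✓ CMP  NZCV=0010
4: · MOVCC
5: ✓ ADDNE  r5←0x8a
6: ✓ MOVGT  r1←0x0c
7: ✓ CMP  NZCV=0000
8: · SUBMI
9: ✓ MOVGE  r4←0x40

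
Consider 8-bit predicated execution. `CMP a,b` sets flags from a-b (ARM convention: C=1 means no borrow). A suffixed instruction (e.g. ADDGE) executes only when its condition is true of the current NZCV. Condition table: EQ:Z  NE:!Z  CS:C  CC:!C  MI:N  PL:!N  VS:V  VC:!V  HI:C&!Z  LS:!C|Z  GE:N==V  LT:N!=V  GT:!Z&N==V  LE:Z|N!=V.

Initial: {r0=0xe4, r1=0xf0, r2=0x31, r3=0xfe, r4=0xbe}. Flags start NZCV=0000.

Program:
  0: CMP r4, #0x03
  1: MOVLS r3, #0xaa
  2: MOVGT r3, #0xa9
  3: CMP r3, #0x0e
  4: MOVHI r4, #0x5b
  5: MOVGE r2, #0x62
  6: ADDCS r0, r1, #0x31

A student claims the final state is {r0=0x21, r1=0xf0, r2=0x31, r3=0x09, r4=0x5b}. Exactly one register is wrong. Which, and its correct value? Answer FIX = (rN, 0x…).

[0] flags=1010 → (cmp)
[1] flags=1010 LS?F → skip
[2] flags=1010 GT?F → skip
[3] flags=1010 → (cmp)
[4] flags=1010 HI?T → r4=0x5b
[5] flags=1010 GE?F → skip
[6] flags=1010 CS?T → r0=0x21

FIX = (r3, 0xfe)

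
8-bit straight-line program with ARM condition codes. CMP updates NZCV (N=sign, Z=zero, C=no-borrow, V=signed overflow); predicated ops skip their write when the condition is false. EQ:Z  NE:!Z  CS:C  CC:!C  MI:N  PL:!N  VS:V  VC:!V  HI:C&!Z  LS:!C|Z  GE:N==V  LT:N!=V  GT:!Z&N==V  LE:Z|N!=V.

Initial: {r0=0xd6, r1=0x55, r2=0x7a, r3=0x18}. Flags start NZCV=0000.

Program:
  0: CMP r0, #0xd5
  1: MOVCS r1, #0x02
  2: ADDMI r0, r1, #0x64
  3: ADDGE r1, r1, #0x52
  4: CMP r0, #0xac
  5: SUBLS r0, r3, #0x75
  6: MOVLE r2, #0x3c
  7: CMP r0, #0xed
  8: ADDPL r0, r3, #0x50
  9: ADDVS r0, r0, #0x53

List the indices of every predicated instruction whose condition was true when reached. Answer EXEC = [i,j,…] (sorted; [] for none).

EXEC = [1,3]

0: ✓ CMP  NZCV=0010
1: ✓ MOVCS  r1←0x02
2: · ADDMI
3: ✓ ADDGE  r1←0x54
4: ✓ CMP  NZCV=0010
5: · SUBLS
6: · MOVLE
7: ✓ CMP  NZCV=1000
8: · ADDPL
9: · ADDVS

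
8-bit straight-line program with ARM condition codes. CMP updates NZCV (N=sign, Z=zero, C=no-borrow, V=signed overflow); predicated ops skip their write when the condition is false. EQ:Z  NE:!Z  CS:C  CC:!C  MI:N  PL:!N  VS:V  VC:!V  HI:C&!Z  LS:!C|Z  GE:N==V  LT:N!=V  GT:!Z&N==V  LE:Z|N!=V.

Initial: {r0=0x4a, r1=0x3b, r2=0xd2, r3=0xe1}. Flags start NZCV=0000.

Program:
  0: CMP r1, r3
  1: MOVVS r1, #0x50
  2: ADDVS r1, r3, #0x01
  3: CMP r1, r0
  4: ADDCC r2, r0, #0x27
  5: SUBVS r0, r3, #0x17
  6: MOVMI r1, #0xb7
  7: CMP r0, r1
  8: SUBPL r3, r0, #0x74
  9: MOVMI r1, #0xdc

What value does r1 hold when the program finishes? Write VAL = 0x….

[0] flags=0000 → (cmp)
[1] flags=0000 VS?F → skip
[2] flags=0000 VS?F → skip
[3] flags=1000 → (cmp)
[4] flags=1000 CC?T → r2=0x71
[5] flags=1000 VS?F → skip
[6] flags=1000 MI?T → r1=0xb7
[7] flags=1001 → (cmp)
[8] flags=1001 PL?F → skip
[9] flags=1001 MI?T → r1=0xdc

VAL = 0xdc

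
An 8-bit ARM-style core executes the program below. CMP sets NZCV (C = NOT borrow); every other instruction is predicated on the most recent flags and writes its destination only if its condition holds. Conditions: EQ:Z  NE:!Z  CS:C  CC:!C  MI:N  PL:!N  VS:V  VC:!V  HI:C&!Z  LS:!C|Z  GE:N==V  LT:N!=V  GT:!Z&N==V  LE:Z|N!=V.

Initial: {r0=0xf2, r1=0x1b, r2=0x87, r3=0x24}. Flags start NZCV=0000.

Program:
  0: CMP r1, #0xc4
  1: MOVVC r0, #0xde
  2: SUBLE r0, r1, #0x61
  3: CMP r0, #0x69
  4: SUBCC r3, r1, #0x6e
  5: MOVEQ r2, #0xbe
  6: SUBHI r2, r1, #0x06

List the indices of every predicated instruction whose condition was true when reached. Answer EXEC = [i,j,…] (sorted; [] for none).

EXEC = [1,6]

[0] flags=0000 → (cmp)
[1] flags=0000 VC?T → r0=0xde
[2] flags=0000 LE?F → skip
[3] flags=0011 → (cmp)
[4] flags=0011 CC?F → skip
[5] flags=0011 EQ?F → skip
[6] flags=0011 HI?T → r2=0x15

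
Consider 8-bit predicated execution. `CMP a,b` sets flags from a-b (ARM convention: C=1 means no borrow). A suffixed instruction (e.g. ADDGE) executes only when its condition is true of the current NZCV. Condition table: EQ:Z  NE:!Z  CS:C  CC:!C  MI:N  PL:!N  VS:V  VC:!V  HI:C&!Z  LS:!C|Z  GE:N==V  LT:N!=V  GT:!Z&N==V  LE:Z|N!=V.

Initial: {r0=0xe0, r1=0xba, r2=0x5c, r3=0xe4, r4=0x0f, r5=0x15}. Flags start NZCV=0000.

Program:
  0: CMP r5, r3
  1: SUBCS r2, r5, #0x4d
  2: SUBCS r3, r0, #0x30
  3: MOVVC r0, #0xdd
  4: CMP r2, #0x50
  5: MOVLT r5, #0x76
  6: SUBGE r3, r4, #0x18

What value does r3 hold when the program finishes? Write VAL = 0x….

VAL = 0xf7

[0] flags=0000 → (cmp)
[1] flags=0000 CS?F → skip
[2] flags=0000 CS?F → skip
[3] flags=0000 VC?T → r0=0xdd
[4] flags=0010 → (cmp)
[5] flags=0010 LT?F → skip
[6] flags=0010 GE?T → r3=0xf7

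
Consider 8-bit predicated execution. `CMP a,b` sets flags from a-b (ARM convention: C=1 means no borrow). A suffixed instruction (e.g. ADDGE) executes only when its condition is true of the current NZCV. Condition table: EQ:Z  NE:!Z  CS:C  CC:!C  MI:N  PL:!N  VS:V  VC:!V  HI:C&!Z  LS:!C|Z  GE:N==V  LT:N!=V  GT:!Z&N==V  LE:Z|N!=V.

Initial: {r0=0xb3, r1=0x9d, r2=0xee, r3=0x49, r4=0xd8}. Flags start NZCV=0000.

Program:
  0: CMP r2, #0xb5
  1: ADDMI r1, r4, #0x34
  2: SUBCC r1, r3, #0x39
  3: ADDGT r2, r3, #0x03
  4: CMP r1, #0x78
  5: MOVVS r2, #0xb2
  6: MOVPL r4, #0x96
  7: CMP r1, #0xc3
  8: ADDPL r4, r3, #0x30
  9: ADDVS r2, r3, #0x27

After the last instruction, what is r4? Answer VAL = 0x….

[0] flags=0010 → (cmp)
[1] flags=0010 MI?F → skip
[2] flags=0010 CC?F → skip
[3] flags=0010 GT?T → r2=0x4c
[4] flags=0011 → (cmp)
[5] flags=0011 VS?T → r2=0xb2
[6] flags=0011 PL?T → r4=0x96
[7] flags=1000 → (cmp)
[8] flags=1000 PL?F → skip
[9] flags=1000 VS?F → skip

VAL = 0x96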